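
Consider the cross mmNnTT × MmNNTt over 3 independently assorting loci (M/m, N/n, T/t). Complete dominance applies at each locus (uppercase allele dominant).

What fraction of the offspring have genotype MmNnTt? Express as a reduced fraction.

P(MmNnTt) = 1/8

mmNnTT gametes: mNT×4, mnT×4
MmNNTt gametes: MNT×2, MNt×2, mNT×2, mNt×2
mmNnTT×MmNNTt grid (8·8=64): MmNNTT=8 MmNNTt=8 MmNnTT=8 MmNnTt=8 mmNNTT=8 mmNNTt=8 mmNnTT=8 mmNnTt=8
MmNnTt hits 8/64; gcd=8; 8÷8/64÷8 = 1/8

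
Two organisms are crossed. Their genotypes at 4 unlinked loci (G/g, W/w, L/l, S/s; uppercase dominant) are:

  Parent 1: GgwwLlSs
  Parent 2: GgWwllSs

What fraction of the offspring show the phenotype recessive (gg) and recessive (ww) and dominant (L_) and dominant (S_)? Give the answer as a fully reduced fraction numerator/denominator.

GgwwLlSs gametes: GwLS×2, GwLs×2, GwlS×2, Gwls×2, gwLS×2, gwLs×2, gwlS×2, gwls×2
GgWwllSs gametes: GWlS×2, GWls×2, GwlS×2, Gwls×2, gWlS×2, gWls×2, gwlS×2, gwls×2
GgwwLlSs×GgWwllSs grid (16·16=256): GGWwLlSS=4 GGWwLlSs=8 GGWwLlss=4 GGWwllSS=4 GGWwllSs=8 GGWwllss=4 GGwwLlSS=4 GGwwLlSs=8 GGwwLlss=4 GGwwllSS=4 GGwwllSs=8 GGwwllss=4 GgWwLlSS=8 GgWwLlSs=16 GgWwLlss=8 GgWwllSS=8 GgWwllSs=16 GgWwllss=8 GgwwLlSS=8 GgwwLlSs=16 GgwwLlss=8 GgwwllSS=8 GgwwllSs=16 Ggwwllss=8 ggWwLlSS=4 ggWwLlSs=8 ggWwLlss=4 ggWwllSS=4 ggWwllSs=8 ggWwllss=4 ggwwLlSS=4 ggwwLlSs=8 ggwwLlss=4 ggwwllSS=4 ggwwllSs=8 ggwwllss=4
gg ww L_ S_ hits 12/256; gcd=4; 12÷4/256÷4 = 3/64

P(gg ww L_ S_) = 3/64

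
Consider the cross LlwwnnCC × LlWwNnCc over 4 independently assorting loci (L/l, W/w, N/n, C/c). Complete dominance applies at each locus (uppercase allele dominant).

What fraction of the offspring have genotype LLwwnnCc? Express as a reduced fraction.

LlwwnnCC gametes: LwnC×8, lwnC×8
LlWwNnCc gametes: LWNC×1, LWNc×1, LWnC×1, LWnc×1, LwNC×1, LwNc×1, LwnC×1, Lwnc×1, lWNC×1, lWNc×1, lWnC×1, lWnc×1, lwNC×1, lwNc×1, lwnC×1, lwnc×1
LlwwnnCC×LlWwNnCc grid (16·16=256): LLWwNnCC=8 LLWwNnCc=8 LLWwnnCC=8 LLWwnnCc=8 LLwwNnCC=8 LLwwNnCc=8 LLwwnnCC=8 LLwwnnCc=8 LlWwNnCC=16 LlWwNnCc=16 LlWwnnCC=16 LlWwnnCc=16 LlwwNnCC=16 LlwwNnCc=16 LlwwnnCC=16 LlwwnnCc=16 llWwNnCC=8 llWwNnCc=8 llWwnnCC=8 llWwnnCc=8 llwwNnCC=8 llwwNnCc=8 llwwnnCC=8 llwwnnCc=8
LLwwnnCc hits 8/256; gcd=8; 8÷8/256÷8 = 1/32

P(LLwwnnCc) = 1/32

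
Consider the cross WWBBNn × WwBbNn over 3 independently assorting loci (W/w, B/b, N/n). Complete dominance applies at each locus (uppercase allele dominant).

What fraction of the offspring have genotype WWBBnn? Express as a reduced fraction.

WWBBNn gametes: WBN×4, WBn×4
WwBbNn gametes: WBN×1, WBn×1, WbN×1, Wbn×1, wBN×1, wBn×1, wbN×1, wbn×1
WWBBNn×WwBbNn grid (8·8=64): WWBBNN=4 WWBBNn=8 WWBBnn=4 WWBbNN=4 WWBbNn=8 WWBbnn=4 WwBBNN=4 WwBBNn=8 WwBBnn=4 WwBbNN=4 WwBbNn=8 WwBbnn=4
WWBBnn hits 4/64; gcd=4; 4÷4/64÷4 = 1/16

P(WWBBnn) = 1/16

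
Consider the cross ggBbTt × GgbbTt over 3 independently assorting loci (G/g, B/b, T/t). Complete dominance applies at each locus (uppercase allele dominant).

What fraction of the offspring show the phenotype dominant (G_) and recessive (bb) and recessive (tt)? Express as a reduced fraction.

P(G_ bb tt) = 1/16

ggBbTt gametes: gBT×2, gBt×2, gbT×2, gbt×2
GgbbTt gametes: GbT×2, Gbt×2, gbT×2, gbt×2
ggBbTt×GgbbTt grid (8·8=64): GgBbTT=4 GgBbTt=8 GgBbtt=4 GgbbTT=4 GgbbTt=8 Ggbbtt=4 ggBbTT=4 ggBbTt=8 ggBbtt=4 ggbbTT=4 ggbbTt=8 ggbbtt=4
G_ bb tt hits 4/64; gcd=4; 4÷4/64÷4 = 1/16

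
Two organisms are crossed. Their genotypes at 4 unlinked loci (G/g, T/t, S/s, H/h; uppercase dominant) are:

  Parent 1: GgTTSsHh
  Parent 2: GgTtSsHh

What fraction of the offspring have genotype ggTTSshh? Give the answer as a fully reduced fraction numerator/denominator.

P(ggTTSshh) = 1/64

GgTTSsHh gametes: GTSH×2, GTSh×2, GTsH×2, GTsh×2, gTSH×2, gTSh×2, gTsH×2, gTsh×2
GgTtSsHh gametes: GTSH×1, GTSh×1, GTsH×1, GTsh×1, GtSH×1, GtSh×1, GtsH×1, Gtsh×1, gTSH×1, gTSh×1, gTsH×1, gTsh×1, gtSH×1, gtSh×1, gtsH×1, gtsh×1
GgTTSsHh×GgTtSsHh grid (16·16=256): GGTTSSHH=2 GGTTSSHh=4 GGTTSShh=2 GGTTSsHH=4 GGTTSsHh=8 GGTTSshh=4 GGTTssHH=2 GGTTssHh=4 GGTTsshh=2 GGTtSSHH=2 GGTtSSHh=4 GGTtSShh=2 GGTtSsHH=4 GGTtSsHh=8 GGTtSshh=4 GGTtssHH=2 GGTtssHh=4 GGTtsshh=2 GgTTSSHH=4 GgTTSSHh=8 GgTTSShh=4 GgTTSsHH=8 GgTTSsHh=16 GgTTSshh=8 GgTTssHH=4 GgTTssHh=8 GgTTsshh=4 GgTtSSHH=4 GgTtSSHh=8 GgTtSShh=4 GgTtSsHH=8 GgTtSsHh=16 GgTtSshh=8 GgTtssHH=4 GgTtssHh=8 GgTtsshh=4 ggTTSSHH=2 ggTTSSHh=4 ggTTSShh=2 ggTTSsHH=4 ggTTSsHh=8 ggTTSshh=4 ggTTssHH=2 ggTTssHh=4 ggTTsshh=2 ggTtSSHH=2 ggTtSSHh=4 ggTtSShh=2 ggTtSsHH=4 ggTtSsHh=8 ggTtSshh=4 ggTtssHH=2 ggTtssHh=4 ggTtsshh=2
ggTTSshh hits 4/256; gcd=4; 4÷4/256÷4 = 1/64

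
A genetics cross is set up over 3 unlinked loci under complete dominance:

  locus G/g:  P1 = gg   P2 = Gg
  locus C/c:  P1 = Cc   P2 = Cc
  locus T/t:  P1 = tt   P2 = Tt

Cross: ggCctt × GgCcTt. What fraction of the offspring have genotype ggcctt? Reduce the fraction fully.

ggCctt gametes: gCt×4, gct×4
GgCcTt gametes: GCT×1, GCt×1, GcT×1, Gct×1, gCT×1, gCt×1, gcT×1, gct×1
ggCctt×GgCcTt grid (8·8=64): GgCCTt=4 GgCCtt=4 GgCcTt=8 GgCctt=8 GgccTt=4 Ggcctt=4 ggCCTt=4 ggCCtt=4 ggCcTt=8 ggCctt=8 ggccTt=4 ggcctt=4
ggcctt hits 4/64; gcd=4; 4÷4/64÷4 = 1/16

P(ggcctt) = 1/16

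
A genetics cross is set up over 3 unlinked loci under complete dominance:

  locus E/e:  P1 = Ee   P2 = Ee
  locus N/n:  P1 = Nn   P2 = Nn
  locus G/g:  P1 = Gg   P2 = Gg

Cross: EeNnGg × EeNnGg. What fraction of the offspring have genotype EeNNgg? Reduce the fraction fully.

EeNnGg gametes: ENG×1, ENg×1, EnG×1, Eng×1, eNG×1, eNg×1, enG×1, eng×1
EeNnGg gametes: ENG×1, ENg×1, EnG×1, Eng×1, eNG×1, eNg×1, enG×1, eng×1
EeNnGg×EeNnGg grid (8·8=64): EENNGG=1 EENNGg=2 EENNgg=1 EENnGG=2 EENnGg=4 EENngg=2 EEnnGG=1 EEnnGg=2 EEnngg=1 EeNNGG=2 EeNNGg=4 EeNNgg=2 EeNnGG=4 EeNnGg=8 EeNngg=4 EennGG=2 EennGg=4 Eenngg=2 eeNNGG=1 eeNNGg=2 eeNNgg=1 eeNnGG=2 eeNnGg=4 eeNngg=2 eennGG=1 eennGg=2 eenngg=1
EeNNgg hits 2/64; gcd=2; 2÷2/64÷2 = 1/32

P(EeNNgg) = 1/32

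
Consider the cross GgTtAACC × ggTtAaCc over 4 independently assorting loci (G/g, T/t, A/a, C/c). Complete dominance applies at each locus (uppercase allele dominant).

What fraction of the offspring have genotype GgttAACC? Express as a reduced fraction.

GgTtAACC gametes: GTAC×4, GtAC×4, gTAC×4, gtAC×4
ggTtAaCc gametes: gTAC×2, gTAc×2, gTaC×2, gTac×2, gtAC×2, gtAc×2, gtaC×2, gtac×2
GgTtAACC×ggTtAaCc grid (16·16=256): GgTTAACC=8 GgTTAACc=8 GgTTAaCC=8 GgTTAaCc=8 GgTtAACC=16 GgTtAACc=16 GgTtAaCC=16 GgTtAaCc=16 GgttAACC=8 GgttAACc=8 GgttAaCC=8 GgttAaCc=8 ggTTAACC=8 ggTTAACc=8 ggTTAaCC=8 ggTTAaCc=8 ggTtAACC=16 ggTtAACc=16 ggTtAaCC=16 ggTtAaCc=16 ggttAACC=8 ggttAACc=8 ggttAaCC=8 ggttAaCc=8
GgttAACC hits 8/256; gcd=8; 8÷8/256÷8 = 1/32

P(GgttAACC) = 1/32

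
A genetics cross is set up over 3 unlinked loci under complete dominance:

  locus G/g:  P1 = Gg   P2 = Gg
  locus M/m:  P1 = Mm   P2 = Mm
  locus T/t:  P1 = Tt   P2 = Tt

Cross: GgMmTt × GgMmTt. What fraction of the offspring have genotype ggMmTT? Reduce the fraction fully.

P(ggMmTT) = 1/32

GgMmTt gametes: GMT×1, GMt×1, GmT×1, Gmt×1, gMT×1, gMt×1, gmT×1, gmt×1
GgMmTt gametes: GMT×1, GMt×1, GmT×1, Gmt×1, gMT×1, gMt×1, gmT×1, gmt×1
GgMmTt×GgMmTt grid (8·8=64): GGMMTT=1 GGMMTt=2 GGMMtt=1 GGMmTT=2 GGMmTt=4 GGMmtt=2 GGmmTT=1 GGmmTt=2 GGmmtt=1 GgMMTT=2 GgMMTt=4 GgMMtt=2 GgMmTT=4 GgMmTt=8 GgMmtt=4 GgmmTT=2 GgmmTt=4 Ggmmtt=2 ggMMTT=1 ggMMTt=2 ggMMtt=1 ggMmTT=2 ggMmTt=4 ggMmtt=2 ggmmTT=1 ggmmTt=2 ggmmtt=1
ggMmTT hits 2/64; gcd=2; 2÷2/64÷2 = 1/32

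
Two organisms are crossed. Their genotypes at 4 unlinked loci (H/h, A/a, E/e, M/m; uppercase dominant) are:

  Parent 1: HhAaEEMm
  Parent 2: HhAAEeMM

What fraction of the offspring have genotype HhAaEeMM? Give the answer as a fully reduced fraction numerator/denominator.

HhAaEEMm gametes: HAEM×2, HAEm×2, HaEM×2, HaEm×2, hAEM×2, hAEm×2, haEM×2, haEm×2
HhAAEeMM gametes: HAEM×4, HAeM×4, hAEM×4, hAeM×4
HhAaEEMm×HhAAEeMM grid (16·16=256): HHAAEEMM=8 HHAAEEMm=8 HHAAEeMM=8 HHAAEeMm=8 HHAaEEMM=8 HHAaEEMm=8 HHAaEeMM=8 HHAaEeMm=8 HhAAEEMM=16 HhAAEEMm=16 HhAAEeMM=16 HhAAEeMm=16 HhAaEEMM=16 HhAaEEMm=16 HhAaEeMM=16 HhAaEeMm=16 hhAAEEMM=8 hhAAEEMm=8 hhAAEeMM=8 hhAAEeMm=8 hhAaEEMM=8 hhAaEEMm=8 hhAaEeMM=8 hhAaEeMm=8
HhAaEeMM hits 16/256; gcd=16; 16÷16/256÷16 = 1/16

P(HhAaEeMM) = 1/16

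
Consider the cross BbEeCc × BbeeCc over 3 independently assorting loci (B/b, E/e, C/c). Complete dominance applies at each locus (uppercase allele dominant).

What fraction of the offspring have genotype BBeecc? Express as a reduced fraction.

P(BBeecc) = 1/32

BbEeCc gametes: BEC×1, BEc×1, BeC×1, Bec×1, bEC×1, bEc×1, beC×1, bec×1
BbeeCc gametes: BeC×2, Bec×2, beC×2, bec×2
BbEeCc×BbeeCc grid (8·8=64): BBEeCC=2 BBEeCc=4 BBEecc=2 BBeeCC=2 BBeeCc=4 BBeecc=2 BbEeCC=4 BbEeCc=8 BbEecc=4 BbeeCC=4 BbeeCc=8 Bbeecc=4 bbEeCC=2 bbEeCc=4 bbEecc=2 bbeeCC=2 bbeeCc=4 bbeecc=2
BBeecc hits 2/64; gcd=2; 2÷2/64÷2 = 1/32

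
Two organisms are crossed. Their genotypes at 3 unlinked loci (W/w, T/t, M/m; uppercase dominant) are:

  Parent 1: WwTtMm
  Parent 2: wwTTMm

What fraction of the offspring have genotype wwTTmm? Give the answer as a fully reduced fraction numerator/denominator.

WwTtMm gametes: WTM×1, WTm×1, WtM×1, Wtm×1, wTM×1, wTm×1, wtM×1, wtm×1
wwTTMm gametes: wTM×4, wTm×4
WwTtMm×wwTTMm grid (8·8=64): WwTTMM=4 WwTTMm=8 WwTTmm=4 WwTtMM=4 WwTtMm=8 WwTtmm=4 wwTTMM=4 wwTTMm=8 wwTTmm=4 wwTtMM=4 wwTtMm=8 wwTtmm=4
wwTTmm hits 4/64; gcd=4; 4÷4/64÷4 = 1/16

P(wwTTmm) = 1/16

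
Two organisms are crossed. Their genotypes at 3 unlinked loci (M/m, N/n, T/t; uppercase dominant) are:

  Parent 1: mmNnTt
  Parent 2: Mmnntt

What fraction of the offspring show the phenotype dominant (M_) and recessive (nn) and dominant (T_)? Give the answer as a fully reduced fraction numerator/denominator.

P(M_ nn T_) = 1/8

mmNnTt gametes: mNT×2, mNt×2, mnT×2, mnt×2
Mmnntt gametes: Mnt×4, mnt×4
mmNnTt×Mmnntt grid (8·8=64): MmNnTt=8 MmNntt=8 MmnnTt=8 Mmnntt=8 mmNnTt=8 mmNntt=8 mmnnTt=8 mmnntt=8
M_ nn T_ hits 8/64; gcd=8; 8÷8/64÷8 = 1/8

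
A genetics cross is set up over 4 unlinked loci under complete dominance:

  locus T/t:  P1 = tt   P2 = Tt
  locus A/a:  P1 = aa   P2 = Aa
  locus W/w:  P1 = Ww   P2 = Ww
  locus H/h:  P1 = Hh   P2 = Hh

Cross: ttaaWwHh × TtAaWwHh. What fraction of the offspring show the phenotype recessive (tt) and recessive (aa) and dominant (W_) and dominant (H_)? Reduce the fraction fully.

P(tt aa W_ H_) = 9/64

ttaaWwHh gametes: taWH×4, taWh×4, tawH×4, tawh×4
TtAaWwHh gametes: TAWH×1, TAWh×1, TAwH×1, TAwh×1, TaWH×1, TaWh×1, TawH×1, Tawh×1, tAWH×1, tAWh×1, tAwH×1, tAwh×1, taWH×1, taWh×1, tawH×1, tawh×1
ttaaWwHh×TtAaWwHh grid (16·16=256): TtAaWWHH=4 TtAaWWHh=8 TtAaWWhh=4 TtAaWwHH=8 TtAaWwHh=16 TtAaWwhh=8 TtAawwHH=4 TtAawwHh=8 TtAawwhh=4 TtaaWWHH=4 TtaaWWHh=8 TtaaWWhh=4 TtaaWwHH=8 TtaaWwHh=16 TtaaWwhh=8 TtaawwHH=4 TtaawwHh=8 Ttaawwhh=4 ttAaWWHH=4 ttAaWWHh=8 ttAaWWhh=4 ttAaWwHH=8 ttAaWwHh=16 ttAaWwhh=8 ttAawwHH=4 ttAawwHh=8 ttAawwhh=4 ttaaWWHH=4 ttaaWWHh=8 ttaaWWhh=4 ttaaWwHH=8 ttaaWwHh=16 ttaaWwhh=8 ttaawwHH=4 ttaawwHh=8 ttaawwhh=4
tt aa W_ H_ hits 36/256; gcd=4; 36÷4/256÷4 = 9/64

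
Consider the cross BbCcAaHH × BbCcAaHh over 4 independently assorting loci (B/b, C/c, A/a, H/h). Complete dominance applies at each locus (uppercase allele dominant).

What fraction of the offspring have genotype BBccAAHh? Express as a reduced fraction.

P(BBccAAHh) = 1/128

BbCcAaHH gametes: BCAH×2, BCaH×2, BcAH×2, BcaH×2, bCAH×2, bCaH×2, bcAH×2, bcaH×2
BbCcAaHh gametes: BCAH×1, BCAh×1, BCaH×1, BCah×1, BcAH×1, BcAh×1, BcaH×1, Bcah×1, bCAH×1, bCAh×1, bCaH×1, bCah×1, bcAH×1, bcAh×1, bcaH×1, bcah×1
BbCcAaHH×BbCcAaHh grid (16·16=256): BBCCAAHH=2 BBCCAAHh=2 BBCCAaHH=4 BBCCAaHh=4 BBCCaaHH=2 BBCCaaHh=2 BBCcAAHH=4 BBCcAAHh=4 BBCcAaHH=8 BBCcAaHh=8 BBCcaaHH=4 BBCcaaHh=4 BBccAAHH=2 BBccAAHh=2 BBccAaHH=4 BBccAaHh=4 BBccaaHH=2 BBccaaHh=2 BbCCAAHH=4 BbCCAAHh=4 BbCCAaHH=8 BbCCAaHh=8 BbCCaaHH=4 BbCCaaHh=4 BbCcAAHH=8 BbCcAAHh=8 BbCcAaHH=16 BbCcAaHh=16 BbCcaaHH=8 BbCcaaHh=8 BbccAAHH=4 BbccAAHh=4 BbccAaHH=8 BbccAaHh=8 BbccaaHH=4 BbccaaHh=4 bbCCAAHH=2 bbCCAAHh=2 bbCCAaHH=4 bbCCAaHh=4 bbCCaaHH=2 bbCCaaHh=2 bbCcAAHH=4 bbCcAAHh=4 bbCcAaHH=8 bbCcAaHh=8 bbCcaaHH=4 bbCcaaHh=4 bbccAAHH=2 bbccAAHh=2 bbccAaHH=4 bbccAaHh=4 bbccaaHH=2 bbccaaHh=2
BBccAAHh hits 2/256; gcd=2; 2÷2/256÷2 = 1/128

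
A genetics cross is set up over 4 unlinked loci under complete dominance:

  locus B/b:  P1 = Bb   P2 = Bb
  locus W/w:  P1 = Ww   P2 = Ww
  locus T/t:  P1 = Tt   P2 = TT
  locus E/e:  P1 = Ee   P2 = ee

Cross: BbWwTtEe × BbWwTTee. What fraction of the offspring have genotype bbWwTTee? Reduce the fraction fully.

P(bbWwTTee) = 1/32

BbWwTtEe gametes: BWTE×1, BWTe×1, BWtE×1, BWte×1, BwTE×1, BwTe×1, BwtE×1, Bwte×1, bWTE×1, bWTe×1, bWtE×1, bWte×1, bwTE×1, bwTe×1, bwtE×1, bwte×1
BbWwTTee gametes: BWTe×4, BwTe×4, bWTe×4, bwTe×4
BbWwTtEe×BbWwTTee grid (16·16=256): BBWWTTEe=4 BBWWTTee=4 BBWWTtEe=4 BBWWTtee=4 BBWwTTEe=8 BBWwTTee=8 BBWwTtEe=8 BBWwTtee=8 BBwwTTEe=4 BBwwTTee=4 BBwwTtEe=4 BBwwTtee=4 BbWWTTEe=8 BbWWTTee=8 BbWWTtEe=8 BbWWTtee=8 BbWwTTEe=16 BbWwTTee=16 BbWwTtEe=16 BbWwTtee=16 BbwwTTEe=8 BbwwTTee=8 BbwwTtEe=8 BbwwTtee=8 bbWWTTEe=4 bbWWTTee=4 bbWWTtEe=4 bbWWTtee=4 bbWwTTEe=8 bbWwTTee=8 bbWwTtEe=8 bbWwTtee=8 bbwwTTEe=4 bbwwTTee=4 bbwwTtEe=4 bbwwTtee=4
bbWwTTee hits 8/256; gcd=8; 8÷8/256÷8 = 1/32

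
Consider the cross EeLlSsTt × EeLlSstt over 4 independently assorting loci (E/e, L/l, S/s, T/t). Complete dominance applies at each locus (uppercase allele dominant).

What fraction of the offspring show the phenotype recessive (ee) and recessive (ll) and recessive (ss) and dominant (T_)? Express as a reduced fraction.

EeLlSsTt gametes: ELST×1, ELSt×1, ELsT×1, ELst×1, ElST×1, ElSt×1, ElsT×1, Elst×1, eLST×1, eLSt×1, eLsT×1, eLst×1, elST×1, elSt×1, elsT×1, elst×1
EeLlSstt gametes: ELSt×2, ELst×2, ElSt×2, Elst×2, eLSt×2, eLst×2, elSt×2, elst×2
EeLlSsTt×EeLlSstt grid (16·16=256): EELLSSTt=2 EELLSStt=2 EELLSsTt=4 EELLSstt=4 EELLssTt=2 EELLsstt=2 EELlSSTt=4 EELlSStt=4 EELlSsTt=8 EELlSstt=8 EELlssTt=4 EELlsstt=4 EEllSSTt=2 EEllSStt=2 EEllSsTt=4 EEllSstt=4 EEllssTt=2 EEllsstt=2 EeLLSSTt=4 EeLLSStt=4 EeLLSsTt=8 EeLLSstt=8 EeLLssTt=4 EeLLsstt=4 EeLlSSTt=8 EeLlSStt=8 EeLlSsTt=16 EeLlSstt=16 EeLlssTt=8 EeLlsstt=8 EellSSTt=4 EellSStt=4 EellSsTt=8 EellSstt=8 EellssTt=4 Eellsstt=4 eeLLSSTt=2 eeLLSStt=2 eeLLSsTt=4 eeLLSstt=4 eeLLssTt=2 eeLLsstt=2 eeLlSSTt=4 eeLlSStt=4 eeLlSsTt=8 eeLlSstt=8 eeLlssTt=4 eeLlsstt=4 eellSSTt=2 eellSStt=2 eellSsTt=4 eellSstt=4 eellssTt=2 eellsstt=2
ee ll ss T_ hits 2/256; gcd=2; 2÷2/256÷2 = 1/128

P(ee ll ss T_) = 1/128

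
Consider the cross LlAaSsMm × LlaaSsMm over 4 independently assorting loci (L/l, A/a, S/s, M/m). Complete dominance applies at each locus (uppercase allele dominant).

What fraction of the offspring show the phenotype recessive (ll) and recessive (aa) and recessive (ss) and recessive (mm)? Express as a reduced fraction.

P(ll aa ss mm) = 1/128

LlAaSsMm gametes: LASM×1, LASm×1, LAsM×1, LAsm×1, LaSM×1, LaSm×1, LasM×1, Lasm×1, lASM×1, lASm×1, lAsM×1, lAsm×1, laSM×1, laSm×1, lasM×1, lasm×1
LlaaSsMm gametes: LaSM×2, LaSm×2, LasM×2, Lasm×2, laSM×2, laSm×2, lasM×2, lasm×2
LlAaSsMm×LlaaSsMm grid (16·16=256): LLAaSSMM=2 LLAaSSMm=4 LLAaSSmm=2 LLAaSsMM=4 LLAaSsMm=8 LLAaSsmm=4 LLAassMM=2 LLAassMm=4 LLAassmm=2 LLaaSSMM=2 LLaaSSMm=4 LLaaSSmm=2 LLaaSsMM=4 LLaaSsMm=8 LLaaSsmm=4 LLaassMM=2 LLaassMm=4 LLaassmm=2 LlAaSSMM=4 LlAaSSMm=8 LlAaSSmm=4 LlAaSsMM=8 LlAaSsMm=16 LlAaSsmm=8 LlAassMM=4 LlAassMm=8 LlAassmm=4 LlaaSSMM=4 LlaaSSMm=8 LlaaSSmm=4 LlaaSsMM=8 LlaaSsMm=16 LlaaSsmm=8 LlaassMM=4 LlaassMm=8 Llaassmm=4 llAaSSMM=2 llAaSSMm=4 llAaSSmm=2 llAaSsMM=4 llAaSsMm=8 llAaSsmm=4 llAassMM=2 llAassMm=4 llAassmm=2 llaaSSMM=2 llaaSSMm=4 llaaSSmm=2 llaaSsMM=4 llaaSsMm=8 llaaSsmm=4 llaassMM=2 llaassMm=4 llaassmm=2
ll aa ss mm hits 2/256; gcd=2; 2÷2/256÷2 = 1/128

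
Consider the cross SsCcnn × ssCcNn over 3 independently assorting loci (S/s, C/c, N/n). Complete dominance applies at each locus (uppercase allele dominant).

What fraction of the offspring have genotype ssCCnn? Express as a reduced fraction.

P(ssCCnn) = 1/16

SsCcnn gametes: SCn×2, Scn×2, sCn×2, scn×2
ssCcNn gametes: sCN×2, sCn×2, scN×2, scn×2
SsCcnn×ssCcNn grid (8·8=64): SsCCNn=4 SsCCnn=4 SsCcNn=8 SsCcnn=8 SsccNn=4 Ssccnn=4 ssCCNn=4 ssCCnn=4 ssCcNn=8 ssCcnn=8 ssccNn=4 ssccnn=4
ssCCnn hits 4/64; gcd=4; 4÷4/64÷4 = 1/16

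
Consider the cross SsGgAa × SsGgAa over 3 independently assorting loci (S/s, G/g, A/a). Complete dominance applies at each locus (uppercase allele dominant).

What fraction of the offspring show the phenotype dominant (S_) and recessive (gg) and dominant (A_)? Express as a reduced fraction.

P(S_ gg A_) = 9/64

SsGgAa gametes: SGA×1, SGa×1, SgA×1, Sga×1, sGA×1, sGa×1, sgA×1, sga×1
SsGgAa gametes: SGA×1, SGa×1, SgA×1, Sga×1, sGA×1, sGa×1, sgA×1, sga×1
SsGgAa×SsGgAa grid (8·8=64): SSGGAA=1 SSGGAa=2 SSGGaa=1 SSGgAA=2 SSGgAa=4 SSGgaa=2 SSggAA=1 SSggAa=2 SSggaa=1 SsGGAA=2 SsGGAa=4 SsGGaa=2 SsGgAA=4 SsGgAa=8 SsGgaa=4 SsggAA=2 SsggAa=4 Ssggaa=2 ssGGAA=1 ssGGAa=2 ssGGaa=1 ssGgAA=2 ssGgAa=4 ssGgaa=2 ssggAA=1 ssggAa=2 ssggaa=1
S_ gg A_ hits 9/64; gcd=1; 9÷1/64÷1 = 9/64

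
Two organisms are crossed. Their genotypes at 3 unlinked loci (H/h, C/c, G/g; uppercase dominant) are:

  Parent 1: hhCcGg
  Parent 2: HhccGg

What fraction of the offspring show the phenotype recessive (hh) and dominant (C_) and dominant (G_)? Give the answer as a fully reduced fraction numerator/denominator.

hhCcGg gametes: hCG×2, hCg×2, hcG×2, hcg×2
HhccGg gametes: HcG×2, Hcg×2, hcG×2, hcg×2
hhCcGg×HhccGg grid (8·8=64): HhCcGG=4 HhCcGg=8 HhCcgg=4 HhccGG=4 HhccGg=8 Hhccgg=4 hhCcGG=4 hhCcGg=8 hhCcgg=4 hhccGG=4 hhccGg=8 hhccgg=4
hh C_ G_ hits 12/64; gcd=4; 12÷4/64÷4 = 3/16

P(hh C_ G_) = 3/16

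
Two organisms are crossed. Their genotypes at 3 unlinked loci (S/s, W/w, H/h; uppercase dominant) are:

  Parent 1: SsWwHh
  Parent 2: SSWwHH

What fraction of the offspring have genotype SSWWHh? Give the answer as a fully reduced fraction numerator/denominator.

P(SSWWHh) = 1/16

SsWwHh gametes: SWH×1, SWh×1, SwH×1, Swh×1, sWH×1, sWh×1, swH×1, swh×1
SSWwHH gametes: SWH×4, SwH×4
SsWwHh×SSWwHH grid (8·8=64): SSWWHH=4 SSWWHh=4 SSWwHH=8 SSWwHh=8 SSwwHH=4 SSwwHh=4 SsWWHH=4 SsWWHh=4 SsWwHH=8 SsWwHh=8 SswwHH=4 SswwHh=4
SSWWHh hits 4/64; gcd=4; 4÷4/64÷4 = 1/16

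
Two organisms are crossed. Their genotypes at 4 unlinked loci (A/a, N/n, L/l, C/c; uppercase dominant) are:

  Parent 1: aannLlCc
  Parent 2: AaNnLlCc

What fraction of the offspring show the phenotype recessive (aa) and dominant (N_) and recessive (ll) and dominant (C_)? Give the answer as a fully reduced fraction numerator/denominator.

P(aa N_ ll C_) = 3/64

aannLlCc gametes: anLC×4, anLc×4, anlC×4, anlc×4
AaNnLlCc gametes: ANLC×1, ANLc×1, ANlC×1, ANlc×1, AnLC×1, AnLc×1, AnlC×1, Anlc×1, aNLC×1, aNLc×1, aNlC×1, aNlc×1, anLC×1, anLc×1, anlC×1, anlc×1
aannLlCc×AaNnLlCc grid (16·16=256): AaNnLLCC=4 AaNnLLCc=8 AaNnLLcc=4 AaNnLlCC=8 AaNnLlCc=16 AaNnLlcc=8 AaNnllCC=4 AaNnllCc=8 AaNnllcc=4 AannLLCC=4 AannLLCc=8 AannLLcc=4 AannLlCC=8 AannLlCc=16 AannLlcc=8 AannllCC=4 AannllCc=8 Aannllcc=4 aaNnLLCC=4 aaNnLLCc=8 aaNnLLcc=4 aaNnLlCC=8 aaNnLlCc=16 aaNnLlcc=8 aaNnllCC=4 aaNnllCc=8 aaNnllcc=4 aannLLCC=4 aannLLCc=8 aannLLcc=4 aannLlCC=8 aannLlCc=16 aannLlcc=8 aannllCC=4 aannllCc=8 aannllcc=4
aa N_ ll C_ hits 12/256; gcd=4; 12÷4/256÷4 = 3/64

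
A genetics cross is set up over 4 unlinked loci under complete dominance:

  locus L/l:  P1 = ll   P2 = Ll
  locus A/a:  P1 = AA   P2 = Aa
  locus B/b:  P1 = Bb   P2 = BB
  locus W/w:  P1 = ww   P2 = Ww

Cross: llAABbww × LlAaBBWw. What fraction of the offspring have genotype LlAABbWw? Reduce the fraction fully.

P(LlAABbWw) = 1/16

llAABbww gametes: lABw×8, lAbw×8
LlAaBBWw gametes: LABW×2, LABw×2, LaBW×2, LaBw×2, lABW×2, lABw×2, laBW×2, laBw×2
llAABbww×LlAaBBWw grid (16·16=256): LlAABBWw=16 LlAABBww=16 LlAABbWw=16 LlAABbww=16 LlAaBBWw=16 LlAaBBww=16 LlAaBbWw=16 LlAaBbww=16 llAABBWw=16 llAABBww=16 llAABbWw=16 llAABbww=16 llAaBBWw=16 llAaBBww=16 llAaBbWw=16 llAaBbww=16
LlAABbWw hits 16/256; gcd=16; 16÷16/256÷16 = 1/16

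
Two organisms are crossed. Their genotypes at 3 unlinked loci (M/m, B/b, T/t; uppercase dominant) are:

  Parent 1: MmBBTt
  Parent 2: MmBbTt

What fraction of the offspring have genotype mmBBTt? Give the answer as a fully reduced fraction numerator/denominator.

P(mmBBTt) = 1/16

MmBBTt gametes: MBT×2, MBt×2, mBT×2, mBt×2
MmBbTt gametes: MBT×1, MBt×1, MbT×1, Mbt×1, mBT×1, mBt×1, mbT×1, mbt×1
MmBBTt×MmBbTt grid (8·8=64): MMBBTT=2 MMBBTt=4 MMBBtt=2 MMBbTT=2 MMBbTt=4 MMBbtt=2 MmBBTT=4 MmBBTt=8 MmBBtt=4 MmBbTT=4 MmBbTt=8 MmBbtt=4 mmBBTT=2 mmBBTt=4 mmBBtt=2 mmBbTT=2 mmBbTt=4 mmBbtt=2
mmBBTt hits 4/64; gcd=4; 4÷4/64÷4 = 1/16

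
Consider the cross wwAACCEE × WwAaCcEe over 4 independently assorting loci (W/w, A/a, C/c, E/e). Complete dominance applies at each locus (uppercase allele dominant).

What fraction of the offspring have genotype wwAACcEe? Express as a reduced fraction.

P(wwAACcEe) = 1/16

wwAACCEE gametes: wACE×16
WwAaCcEe gametes: WACE×1, WACe×1, WAcE×1, WAce×1, WaCE×1, WaCe×1, WacE×1, Wace×1, wACE×1, wACe×1, wAcE×1, wAce×1, waCE×1, waCe×1, wacE×1, wace×1
wwAACCEE×WwAaCcEe grid (16·16=256): WwAACCEE=16 WwAACCEe=16 WwAACcEE=16 WwAACcEe=16 WwAaCCEE=16 WwAaCCEe=16 WwAaCcEE=16 WwAaCcEe=16 wwAACCEE=16 wwAACCEe=16 wwAACcEE=16 wwAACcEe=16 wwAaCCEE=16 wwAaCCEe=16 wwAaCcEE=16 wwAaCcEe=16
wwAACcEe hits 16/256; gcd=16; 16÷16/256÷16 = 1/16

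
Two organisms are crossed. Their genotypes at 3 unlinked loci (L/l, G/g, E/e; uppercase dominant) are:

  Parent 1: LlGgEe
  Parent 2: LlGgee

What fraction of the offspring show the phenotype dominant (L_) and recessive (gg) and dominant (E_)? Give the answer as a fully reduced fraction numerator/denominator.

LlGgEe gametes: LGE×1, LGe×1, LgE×1, Lge×1, lGE×1, lGe×1, lgE×1, lge×1
LlGgee gametes: LGe×2, Lge×2, lGe×2, lge×2
LlGgEe×LlGgee grid (8·8=64): LLGGEe=2 LLGGee=2 LLGgEe=4 LLGgee=4 LLggEe=2 LLggee=2 LlGGEe=4 LlGGee=4 LlGgEe=8 LlGgee=8 LlggEe=4 Llggee=4 llGGEe=2 llGGee=2 llGgEe=4 llGgee=4 llggEe=2 llggee=2
L_ gg E_ hits 6/64; gcd=2; 6÷2/64÷2 = 3/32

P(L_ gg E_) = 3/32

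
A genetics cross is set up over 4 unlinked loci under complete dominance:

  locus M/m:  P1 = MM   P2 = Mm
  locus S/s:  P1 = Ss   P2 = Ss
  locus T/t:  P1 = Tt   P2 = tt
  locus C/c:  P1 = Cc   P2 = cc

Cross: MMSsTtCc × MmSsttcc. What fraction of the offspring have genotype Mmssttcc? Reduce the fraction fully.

P(Mmssttcc) = 1/32

MMSsTtCc gametes: MSTC×2, MSTc×2, MStC×2, MStc×2, MsTC×2, MsTc×2, MstC×2, Mstc×2
MmSsttcc gametes: MStc×4, Mstc×4, mStc×4, mstc×4
MMSsTtCc×MmSsttcc grid (16·16=256): MMSSTtCc=8 MMSSTtcc=8 MMSSttCc=8 MMSSttcc=8 MMSsTtCc=16 MMSsTtcc=16 MMSsttCc=16 MMSsttcc=16 MMssTtCc=8 MMssTtcc=8 MMssttCc=8 MMssttcc=8 MmSSTtCc=8 MmSSTtcc=8 MmSSttCc=8 MmSSttcc=8 MmSsTtCc=16 MmSsTtcc=16 MmSsttCc=16 MmSsttcc=16 MmssTtCc=8 MmssTtcc=8 MmssttCc=8 Mmssttcc=8
Mmssttcc hits 8/256; gcd=8; 8÷8/256÷8 = 1/32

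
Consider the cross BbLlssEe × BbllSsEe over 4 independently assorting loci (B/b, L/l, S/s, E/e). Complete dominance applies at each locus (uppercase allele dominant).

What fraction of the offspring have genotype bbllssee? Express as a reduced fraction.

BbLlssEe gametes: BLsE×2, BLse×2, BlsE×2, Blse×2, bLsE×2, bLse×2, blsE×2, blse×2
BbllSsEe gametes: BlSE×2, BlSe×2, BlsE×2, Blse×2, blSE×2, blSe×2, blsE×2, blse×2
BbLlssEe×BbllSsEe grid (16·16=256): BBLlSsEE=4 BBLlSsEe=8 BBLlSsee=4 BBLlssEE=4 BBLlssEe=8 BBLlssee=4 BBllSsEE=4 BBllSsEe=8 BBllSsee=4 BBllssEE=4 BBllssEe=8 BBllssee=4 BbLlSsEE=8 BbLlSsEe=16 BbLlSsee=8 BbLlssEE=8 BbLlssEe=16 BbLlssee=8 BbllSsEE=8 BbllSsEe=16 BbllSsee=8 BbllssEE=8 BbllssEe=16 Bbllssee=8 bbLlSsEE=4 bbLlSsEe=8 bbLlSsee=4 bbLlssEE=4 bbLlssEe=8 bbLlssee=4 bbllSsEE=4 bbllSsEe=8 bbllSsee=4 bbllssEE=4 bbllssEe=8 bbllssee=4
bbllssee hits 4/256; gcd=4; 4÷4/256÷4 = 1/64

P(bbllssee) = 1/64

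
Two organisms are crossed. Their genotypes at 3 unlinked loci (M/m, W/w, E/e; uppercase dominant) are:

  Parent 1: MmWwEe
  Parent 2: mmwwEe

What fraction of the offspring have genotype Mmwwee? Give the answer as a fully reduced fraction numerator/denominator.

MmWwEe gametes: MWE×1, MWe×1, MwE×1, Mwe×1, mWE×1, mWe×1, mwE×1, mwe×1
mmwwEe gametes: mwE×4, mwe×4
MmWwEe×mmwwEe grid (8·8=64): MmWwEE=4 MmWwEe=8 MmWwee=4 MmwwEE=4 MmwwEe=8 Mmwwee=4 mmWwEE=4 mmWwEe=8 mmWwee=4 mmwwEE=4 mmwwEe=8 mmwwee=4
Mmwwee hits 4/64; gcd=4; 4÷4/64÷4 = 1/16

P(Mmwwee) = 1/16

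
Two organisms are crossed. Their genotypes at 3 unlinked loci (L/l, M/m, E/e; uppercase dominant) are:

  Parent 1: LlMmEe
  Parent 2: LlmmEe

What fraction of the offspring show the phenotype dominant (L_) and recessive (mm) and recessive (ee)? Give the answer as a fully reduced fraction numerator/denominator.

LlMmEe gametes: LME×1, LMe×1, LmE×1, Lme×1, lME×1, lMe×1, lmE×1, lme×1
LlmmEe gametes: LmE×2, Lme×2, lmE×2, lme×2
LlMmEe×LlmmEe grid (8·8=64): LLMmEE=2 LLMmEe=4 LLMmee=2 LLmmEE=2 LLmmEe=4 LLmmee=2 LlMmEE=4 LlMmEe=8 LlMmee=4 LlmmEE=4 LlmmEe=8 Llmmee=4 llMmEE=2 llMmEe=4 llMmee=2 llmmEE=2 llmmEe=4 llmmee=2
L_ mm ee hits 6/64; gcd=2; 6÷2/64÷2 = 3/32

P(L_ mm ee) = 3/32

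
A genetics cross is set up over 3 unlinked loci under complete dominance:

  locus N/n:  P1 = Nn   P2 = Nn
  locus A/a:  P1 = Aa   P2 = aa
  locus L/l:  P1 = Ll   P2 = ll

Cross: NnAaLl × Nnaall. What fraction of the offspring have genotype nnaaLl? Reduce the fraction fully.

P(nnaaLl) = 1/16

NnAaLl gametes: NAL×1, NAl×1, NaL×1, Nal×1, nAL×1, nAl×1, naL×1, nal×1
Nnaall gametes: Nal×4, nal×4
NnAaLl×Nnaall grid (8·8=64): NNAaLl=4 NNAall=4 NNaaLl=4 NNaall=4 NnAaLl=8 NnAall=8 NnaaLl=8 Nnaall=8 nnAaLl=4 nnAall=4 nnaaLl=4 nnaall=4
nnaaLl hits 4/64; gcd=4; 4÷4/64÷4 = 1/16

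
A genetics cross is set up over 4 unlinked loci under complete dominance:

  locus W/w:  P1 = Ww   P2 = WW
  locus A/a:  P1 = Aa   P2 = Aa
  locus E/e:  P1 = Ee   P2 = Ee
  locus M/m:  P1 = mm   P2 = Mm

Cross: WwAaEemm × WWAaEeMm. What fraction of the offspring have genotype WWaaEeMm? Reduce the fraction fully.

P(WWaaEeMm) = 1/32

WwAaEemm gametes: WAEm×2, WAem×2, WaEm×2, Waem×2, wAEm×2, wAem×2, waEm×2, waem×2
WWAaEeMm gametes: WAEM×2, WAEm×2, WAeM×2, WAem×2, WaEM×2, WaEm×2, WaeM×2, Waem×2
WwAaEemm×WWAaEeMm grid (16·16=256): WWAAEEMm=4 WWAAEEmm=4 WWAAEeMm=8 WWAAEemm=8 WWAAeeMm=4 WWAAeemm=4 WWAaEEMm=8 WWAaEEmm=8 WWAaEeMm=16 WWAaEemm=16 WWAaeeMm=8 WWAaeemm=8 WWaaEEMm=4 WWaaEEmm=4 WWaaEeMm=8 WWaaEemm=8 WWaaeeMm=4 WWaaeemm=4 WwAAEEMm=4 WwAAEEmm=4 WwAAEeMm=8 WwAAEemm=8 WwAAeeMm=4 WwAAeemm=4 WwAaEEMm=8 WwAaEEmm=8 WwAaEeMm=16 WwAaEemm=16 WwAaeeMm=8 WwAaeemm=8 WwaaEEMm=4 WwaaEEmm=4 WwaaEeMm=8 WwaaEemm=8 WwaaeeMm=4 Wwaaeemm=4
WWaaEeMm hits 8/256; gcd=8; 8÷8/256÷8 = 1/32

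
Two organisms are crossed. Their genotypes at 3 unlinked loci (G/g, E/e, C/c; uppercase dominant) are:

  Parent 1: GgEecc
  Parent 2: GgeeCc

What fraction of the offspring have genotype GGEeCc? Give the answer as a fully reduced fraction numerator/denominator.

GgEecc gametes: GEc×2, Gec×2, gEc×2, gec×2
GgeeCc gametes: GeC×2, Gec×2, geC×2, gec×2
GgEecc×GgeeCc grid (8·8=64): GGEeCc=4 GGEecc=4 GGeeCc=4 GGeecc=4 GgEeCc=8 GgEecc=8 GgeeCc=8 Ggeecc=8 ggEeCc=4 ggEecc=4 ggeeCc=4 ggeecc=4
GGEeCc hits 4/64; gcd=4; 4÷4/64÷4 = 1/16

P(GGEeCc) = 1/16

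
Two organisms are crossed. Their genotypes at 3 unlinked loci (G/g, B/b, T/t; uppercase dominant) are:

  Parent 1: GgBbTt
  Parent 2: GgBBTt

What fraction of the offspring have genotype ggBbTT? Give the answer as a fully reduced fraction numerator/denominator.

P(ggBbTT) = 1/32

GgBbTt gametes: GBT×1, GBt×1, GbT×1, Gbt×1, gBT×1, gBt×1, gbT×1, gbt×1
GgBBTt gametes: GBT×2, GBt×2, gBT×2, gBt×2
GgBbTt×GgBBTt grid (8·8=64): GGBBTT=2 GGBBTt=4 GGBBtt=2 GGBbTT=2 GGBbTt=4 GGBbtt=2 GgBBTT=4 GgBBTt=8 GgBBtt=4 GgBbTT=4 GgBbTt=8 GgBbtt=4 ggBBTT=2 ggBBTt=4 ggBBtt=2 ggBbTT=2 ggBbTt=4 ggBbtt=2
ggBbTT hits 2/64; gcd=2; 2÷2/64÷2 = 1/32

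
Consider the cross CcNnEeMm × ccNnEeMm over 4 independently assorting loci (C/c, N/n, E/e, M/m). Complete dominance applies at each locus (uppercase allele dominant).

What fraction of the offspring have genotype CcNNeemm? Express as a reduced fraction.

P(CcNNeemm) = 1/128

CcNnEeMm gametes: CNEM×1, CNEm×1, CNeM×1, CNem×1, CnEM×1, CnEm×1, CneM×1, Cnem×1, cNEM×1, cNEm×1, cNeM×1, cNem×1, cnEM×1, cnEm×1, cneM×1, cnem×1
ccNnEeMm gametes: cNEM×2, cNEm×2, cNeM×2, cNem×2, cnEM×2, cnEm×2, cneM×2, cnem×2
CcNnEeMm×ccNnEeMm grid (16·16=256): CcNNEEMM=2 CcNNEEMm=4 CcNNEEmm=2 CcNNEeMM=4 CcNNEeMm=8 CcNNEemm=4 CcNNeeMM=2 CcNNeeMm=4 CcNNeemm=2 CcNnEEMM=4 CcNnEEMm=8 CcNnEEmm=4 CcNnEeMM=8 CcNnEeMm=16 CcNnEemm=8 CcNneeMM=4 CcNneeMm=8 CcNneemm=4 CcnnEEMM=2 CcnnEEMm=4 CcnnEEmm=2 CcnnEeMM=4 CcnnEeMm=8 CcnnEemm=4 CcnneeMM=2 CcnneeMm=4 Ccnneemm=2 ccNNEEMM=2 ccNNEEMm=4 ccNNEEmm=2 ccNNEeMM=4 ccNNEeMm=8 ccNNEemm=4 ccNNeeMM=2 ccNNeeMm=4 ccNNeemm=2 ccNnEEMM=4 ccNnEEMm=8 ccNnEEmm=4 ccNnEeMM=8 ccNnEeMm=16 ccNnEemm=8 ccNneeMM=4 ccNneeMm=8 ccNneemm=4 ccnnEEMM=2 ccnnEEMm=4 ccnnEEmm=2 ccnnEeMM=4 ccnnEeMm=8 ccnnEemm=4 ccnneeMM=2 ccnneeMm=4 ccnneemm=2
CcNNeemm hits 2/256; gcd=2; 2÷2/256÷2 = 1/128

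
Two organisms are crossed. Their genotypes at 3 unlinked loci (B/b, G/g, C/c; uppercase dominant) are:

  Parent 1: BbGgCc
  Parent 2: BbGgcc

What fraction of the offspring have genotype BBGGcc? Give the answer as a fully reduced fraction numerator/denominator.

P(BBGGcc) = 1/32

BbGgCc gametes: BGC×1, BGc×1, BgC×1, Bgc×1, bGC×1, bGc×1, bgC×1, bgc×1
BbGgcc gametes: BGc×2, Bgc×2, bGc×2, bgc×2
BbGgCc×BbGgcc grid (8·8=64): BBGGCc=2 BBGGcc=2 BBGgCc=4 BBGgcc=4 BBggCc=2 BBggcc=2 BbGGCc=4 BbGGcc=4 BbGgCc=8 BbGgcc=8 BbggCc=4 Bbggcc=4 bbGGCc=2 bbGGcc=2 bbGgCc=4 bbGgcc=4 bbggCc=2 bbggcc=2
BBGGcc hits 2/64; gcd=2; 2÷2/64÷2 = 1/32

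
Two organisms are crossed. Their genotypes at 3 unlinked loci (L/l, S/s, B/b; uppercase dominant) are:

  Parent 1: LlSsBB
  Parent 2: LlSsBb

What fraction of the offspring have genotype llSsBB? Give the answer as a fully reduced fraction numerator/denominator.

LlSsBB gametes: LSB×2, LsB×2, lSB×2, lsB×2
LlSsBb gametes: LSB×1, LSb×1, LsB×1, Lsb×1, lSB×1, lSb×1, lsB×1, lsb×1
LlSsBB×LlSsBb grid (8·8=64): LLSSBB=2 LLSSBb=2 LLSsBB=4 LLSsBb=4 LLssBB=2 LLssBb=2 LlSSBB=4 LlSSBb=4 LlSsBB=8 LlSsBb=8 LlssBB=4 LlssBb=4 llSSBB=2 llSSBb=2 llSsBB=4 llSsBb=4 llssBB=2 llssBb=2
llSsBB hits 4/64; gcd=4; 4÷4/64÷4 = 1/16

P(llSsBB) = 1/16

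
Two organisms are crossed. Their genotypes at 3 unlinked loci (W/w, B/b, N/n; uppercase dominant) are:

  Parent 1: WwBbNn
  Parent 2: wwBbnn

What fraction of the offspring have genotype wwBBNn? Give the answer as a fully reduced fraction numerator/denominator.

P(wwBBNn) = 1/16

WwBbNn gametes: WBN×1, WBn×1, WbN×1, Wbn×1, wBN×1, wBn×1, wbN×1, wbn×1
wwBbnn gametes: wBn×4, wbn×4
WwBbNn×wwBbnn grid (8·8=64): WwBBNn=4 WwBBnn=4 WwBbNn=8 WwBbnn=8 WwbbNn=4 Wwbbnn=4 wwBBNn=4 wwBBnn=4 wwBbNn=8 wwBbnn=8 wwbbNn=4 wwbbnn=4
wwBBNn hits 4/64; gcd=4; 4÷4/64÷4 = 1/16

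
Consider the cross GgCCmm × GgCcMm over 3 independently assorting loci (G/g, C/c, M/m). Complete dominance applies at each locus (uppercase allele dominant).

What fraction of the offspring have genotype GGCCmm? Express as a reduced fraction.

P(GGCCmm) = 1/16

GgCCmm gametes: GCm×4, gCm×4
GgCcMm gametes: GCM×1, GCm×1, GcM×1, Gcm×1, gCM×1, gCm×1, gcM×1, gcm×1
GgCCmm×GgCcMm grid (8·8=64): GGCCMm=4 GGCCmm=4 GGCcMm=4 GGCcmm=4 GgCCMm=8 GgCCmm=8 GgCcMm=8 GgCcmm=8 ggCCMm=4 ggCCmm=4 ggCcMm=4 ggCcmm=4
GGCCmm hits 4/64; gcd=4; 4÷4/64÷4 = 1/16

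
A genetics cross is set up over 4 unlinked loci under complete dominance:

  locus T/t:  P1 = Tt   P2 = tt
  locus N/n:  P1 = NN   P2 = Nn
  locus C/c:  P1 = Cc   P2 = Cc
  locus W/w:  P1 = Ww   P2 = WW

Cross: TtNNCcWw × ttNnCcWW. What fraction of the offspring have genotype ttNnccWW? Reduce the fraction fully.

P(ttNnccWW) = 1/32

TtNNCcWw gametes: TNCW×2, TNCw×2, TNcW×2, TNcw×2, tNCW×2, tNCw×2, tNcW×2, tNcw×2
ttNnCcWW gametes: tNCW×4, tNcW×4, tnCW×4, tncW×4
TtNNCcWw×ttNnCcWW grid (16·16=256): TtNNCCWW=8 TtNNCCWw=8 TtNNCcWW=16 TtNNCcWw=16 TtNNccWW=8 TtNNccWw=8 TtNnCCWW=8 TtNnCCWw=8 TtNnCcWW=16 TtNnCcWw=16 TtNnccWW=8 TtNnccWw=8 ttNNCCWW=8 ttNNCCWw=8 ttNNCcWW=16 ttNNCcWw=16 ttNNccWW=8 ttNNccWw=8 ttNnCCWW=8 ttNnCCWw=8 ttNnCcWW=16 ttNnCcWw=16 ttNnccWW=8 ttNnccWw=8
ttNnccWW hits 8/256; gcd=8; 8÷8/256÷8 = 1/32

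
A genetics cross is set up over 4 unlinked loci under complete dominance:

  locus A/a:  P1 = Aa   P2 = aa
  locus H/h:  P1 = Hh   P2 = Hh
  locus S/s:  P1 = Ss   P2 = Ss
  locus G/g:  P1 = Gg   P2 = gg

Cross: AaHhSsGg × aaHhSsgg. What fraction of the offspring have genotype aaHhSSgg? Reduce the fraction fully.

P(aaHhSSgg) = 1/32

AaHhSsGg gametes: AHSG×1, AHSg×1, AHsG×1, AHsg×1, AhSG×1, AhSg×1, AhsG×1, Ahsg×1, aHSG×1, aHSg×1, aHsG×1, aHsg×1, ahSG×1, ahSg×1, ahsG×1, ahsg×1
aaHhSsgg gametes: aHSg×4, aHsg×4, ahSg×4, ahsg×4
AaHhSsGg×aaHhSsgg grid (16·16=256): AaHHSSGg=4 AaHHSSgg=4 AaHHSsGg=8 AaHHSsgg=8 AaHHssGg=4 AaHHssgg=4 AaHhSSGg=8 AaHhSSgg=8 AaHhSsGg=16 AaHhSsgg=16 AaHhssGg=8 AaHhssgg=8 AahhSSGg=4 AahhSSgg=4 AahhSsGg=8 AahhSsgg=8 AahhssGg=4 Aahhssgg=4 aaHHSSGg=4 aaHHSSgg=4 aaHHSsGg=8 aaHHSsgg=8 aaHHssGg=4 aaHHssgg=4 aaHhSSGg=8 aaHhSSgg=8 aaHhSsGg=16 aaHhSsgg=16 aaHhssGg=8 aaHhssgg=8 aahhSSGg=4 aahhSSgg=4 aahhSsGg=8 aahhSsgg=8 aahhssGg=4 aahhssgg=4
aaHhSSgg hits 8/256; gcd=8; 8÷8/256÷8 = 1/32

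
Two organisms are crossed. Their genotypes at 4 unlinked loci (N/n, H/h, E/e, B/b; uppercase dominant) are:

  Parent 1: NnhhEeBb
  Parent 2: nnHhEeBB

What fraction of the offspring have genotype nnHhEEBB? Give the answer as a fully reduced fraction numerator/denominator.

P(nnHhEEBB) = 1/32

NnhhEeBb gametes: NhEB×2, NhEb×2, NheB×2, Nheb×2, nhEB×2, nhEb×2, nheB×2, nheb×2
nnHhEeBB gametes: nHEB×4, nHeB×4, nhEB×4, nheB×4
NnhhEeBb×nnHhEeBB grid (16·16=256): NnHhEEBB=8 NnHhEEBb=8 NnHhEeBB=16 NnHhEeBb=16 NnHheeBB=8 NnHheeBb=8 NnhhEEBB=8 NnhhEEBb=8 NnhhEeBB=16 NnhhEeBb=16 NnhheeBB=8 NnhheeBb=8 nnHhEEBB=8 nnHhEEBb=8 nnHhEeBB=16 nnHhEeBb=16 nnHheeBB=8 nnHheeBb=8 nnhhEEBB=8 nnhhEEBb=8 nnhhEeBB=16 nnhhEeBb=16 nnhheeBB=8 nnhheeBb=8
nnHhEEBB hits 8/256; gcd=8; 8÷8/256÷8 = 1/32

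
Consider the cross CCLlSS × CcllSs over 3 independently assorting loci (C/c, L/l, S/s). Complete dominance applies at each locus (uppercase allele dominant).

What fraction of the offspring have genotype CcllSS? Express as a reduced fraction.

P(CcllSS) = 1/8

CCLlSS gametes: CLS×4, ClS×4
CcllSs gametes: ClS×2, Cls×2, clS×2, cls×2
CCLlSS×CcllSs grid (8·8=64): CCLlSS=8 CCLlSs=8 CCllSS=8 CCllSs=8 CcLlSS=8 CcLlSs=8 CcllSS=8 CcllSs=8
CcllSS hits 8/64; gcd=8; 8÷8/64÷8 = 1/8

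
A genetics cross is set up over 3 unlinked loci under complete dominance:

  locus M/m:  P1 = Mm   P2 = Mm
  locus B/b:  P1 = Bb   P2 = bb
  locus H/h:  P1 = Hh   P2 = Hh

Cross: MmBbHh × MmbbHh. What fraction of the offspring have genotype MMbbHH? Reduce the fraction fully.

P(MMbbHH) = 1/32

MmBbHh gametes: MBH×1, MBh×1, MbH×1, Mbh×1, mBH×1, mBh×1, mbH×1, mbh×1
MmbbHh gametes: MbH×2, Mbh×2, mbH×2, mbh×2
MmBbHh×MmbbHh grid (8·8=64): MMBbHH=2 MMBbHh=4 MMBbhh=2 MMbbHH=2 MMbbHh=4 MMbbhh=2 MmBbHH=4 MmBbHh=8 MmBbhh=4 MmbbHH=4 MmbbHh=8 Mmbbhh=4 mmBbHH=2 mmBbHh=4 mmBbhh=2 mmbbHH=2 mmbbHh=4 mmbbhh=2
MMbbHH hits 2/64; gcd=2; 2÷2/64÷2 = 1/32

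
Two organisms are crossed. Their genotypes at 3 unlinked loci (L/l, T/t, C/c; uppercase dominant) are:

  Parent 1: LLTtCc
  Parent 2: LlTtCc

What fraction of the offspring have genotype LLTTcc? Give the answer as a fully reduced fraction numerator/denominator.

LLTtCc gametes: LTC×2, LTc×2, LtC×2, Ltc×2
LlTtCc gametes: LTC×1, LTc×1, LtC×1, Ltc×1, lTC×1, lTc×1, ltC×1, ltc×1
LLTtCc×LlTtCc grid (8·8=64): LLTTCC=2 LLTTCc=4 LLTTcc=2 LLTtCC=4 LLTtCc=8 LLTtcc=4 LLttCC=2 LLttCc=4 LLttcc=2 LlTTCC=2 LlTTCc=4 LlTTcc=2 LlTtCC=4 LlTtCc=8 LlTtcc=4 LlttCC=2 LlttCc=4 Llttcc=2
LLTTcc hits 2/64; gcd=2; 2÷2/64÷2 = 1/32

P(LLTTcc) = 1/32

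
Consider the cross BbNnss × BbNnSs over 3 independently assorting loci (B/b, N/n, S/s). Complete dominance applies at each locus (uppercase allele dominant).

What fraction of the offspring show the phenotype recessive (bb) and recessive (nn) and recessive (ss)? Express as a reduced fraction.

P(bb nn ss) = 1/32

BbNnss gametes: BNs×2, Bns×2, bNs×2, bns×2
BbNnSs gametes: BNS×1, BNs×1, BnS×1, Bns×1, bNS×1, bNs×1, bnS×1, bns×1
BbNnss×BbNnSs grid (8·8=64): BBNNSs=2 BBNNss=2 BBNnSs=4 BBNnss=4 BBnnSs=2 BBnnss=2 BbNNSs=4 BbNNss=4 BbNnSs=8 BbNnss=8 BbnnSs=4 Bbnnss=4 bbNNSs=2 bbNNss=2 bbNnSs=4 bbNnss=4 bbnnSs=2 bbnnss=2
bb nn ss hits 2/64; gcd=2; 2÷2/64÷2 = 1/32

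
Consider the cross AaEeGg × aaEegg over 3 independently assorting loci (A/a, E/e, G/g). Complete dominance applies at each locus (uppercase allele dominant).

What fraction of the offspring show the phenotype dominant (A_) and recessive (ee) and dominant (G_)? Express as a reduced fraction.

AaEeGg gametes: AEG×1, AEg×1, AeG×1, Aeg×1, aEG×1, aEg×1, aeG×1, aeg×1
aaEegg gametes: aEg×4, aeg×4
AaEeGg×aaEegg grid (8·8=64): AaEEGg=4 AaEEgg=4 AaEeGg=8 AaEegg=8 AaeeGg=4 Aaeegg=4 aaEEGg=4 aaEEgg=4 aaEeGg=8 aaEegg=8 aaeeGg=4 aaeegg=4
A_ ee G_ hits 4/64; gcd=4; 4÷4/64÷4 = 1/16

P(A_ ee G_) = 1/16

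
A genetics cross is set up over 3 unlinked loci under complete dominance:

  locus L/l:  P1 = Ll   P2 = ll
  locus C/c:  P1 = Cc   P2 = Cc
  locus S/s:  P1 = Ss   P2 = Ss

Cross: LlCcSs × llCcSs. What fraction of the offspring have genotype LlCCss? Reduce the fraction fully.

LlCcSs gametes: LCS×1, LCs×1, LcS×1, Lcs×1, lCS×1, lCs×1, lcS×1, lcs×1
llCcSs gametes: lCS×2, lCs×2, lcS×2, lcs×2
LlCcSs×llCcSs grid (8·8=64): LlCCSS=2 LlCCSs=4 LlCCss=2 LlCcSS=4 LlCcSs=8 LlCcss=4 LlccSS=2 LlccSs=4 Llccss=2 llCCSS=2 llCCSs=4 llCCss=2 llCcSS=4 llCcSs=8 llCcss=4 llccSS=2 llccSs=4 llccss=2
LlCCss hits 2/64; gcd=2; 2÷2/64÷2 = 1/32

P(LlCCss) = 1/32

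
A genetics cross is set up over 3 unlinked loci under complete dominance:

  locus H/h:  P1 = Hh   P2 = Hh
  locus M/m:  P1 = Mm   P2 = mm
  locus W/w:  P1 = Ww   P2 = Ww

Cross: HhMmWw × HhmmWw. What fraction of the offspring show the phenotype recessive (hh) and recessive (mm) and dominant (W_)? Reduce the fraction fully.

P(hh mm W_) = 3/32

HhMmWw gametes: HMW×1, HMw×1, HmW×1, Hmw×1, hMW×1, hMw×1, hmW×1, hmw×1
HhmmWw gametes: HmW×2, Hmw×2, hmW×2, hmw×2
HhMmWw×HhmmWw grid (8·8=64): HHMmWW=2 HHMmWw=4 HHMmww=2 HHmmWW=2 HHmmWw=4 HHmmww=2 HhMmWW=4 HhMmWw=8 HhMmww=4 HhmmWW=4 HhmmWw=8 Hhmmww=4 hhMmWW=2 hhMmWw=4 hhMmww=2 hhmmWW=2 hhmmWw=4 hhmmww=2
hh mm W_ hits 6/64; gcd=2; 6÷2/64÷2 = 3/32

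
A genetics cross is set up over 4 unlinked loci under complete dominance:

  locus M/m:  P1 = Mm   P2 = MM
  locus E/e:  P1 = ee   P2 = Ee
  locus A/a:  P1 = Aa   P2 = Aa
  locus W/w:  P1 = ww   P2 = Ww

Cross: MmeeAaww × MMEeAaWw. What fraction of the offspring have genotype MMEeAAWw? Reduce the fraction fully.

P(MMEeAAWw) = 1/32

MmeeAaww gametes: MeAw×4, Meaw×4, meAw×4, meaw×4
MMEeAaWw gametes: MEAW×2, MEAw×2, MEaW×2, MEaw×2, MeAW×2, MeAw×2, MeaW×2, Meaw×2
MmeeAaww×MMEeAaWw grid (16·16=256): MMEeAAWw=8 MMEeAAww=8 MMEeAaWw=16 MMEeAaww=16 MMEeaaWw=8 MMEeaaww=8 MMeeAAWw=8 MMeeAAww=8 MMeeAaWw=16 MMeeAaww=16 MMeeaaWw=8 MMeeaaww=8 MmEeAAWw=8 MmEeAAww=8 MmEeAaWw=16 MmEeAaww=16 MmEeaaWw=8 MmEeaaww=8 MmeeAAWw=8 MmeeAAww=8 MmeeAaWw=16 MmeeAaww=16 MmeeaaWw=8 Mmeeaaww=8
MMEeAAWw hits 8/256; gcd=8; 8÷8/256÷8 = 1/32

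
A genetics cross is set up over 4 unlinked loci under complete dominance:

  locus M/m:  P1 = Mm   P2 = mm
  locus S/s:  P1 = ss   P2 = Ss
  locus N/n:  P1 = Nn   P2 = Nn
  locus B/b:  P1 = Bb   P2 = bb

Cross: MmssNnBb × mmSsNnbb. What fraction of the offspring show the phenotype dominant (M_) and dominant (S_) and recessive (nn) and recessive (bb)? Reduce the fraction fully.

MmssNnBb gametes: MsNB×2, MsNb×2, MsnB×2, Msnb×2, msNB×2, msNb×2, msnB×2, msnb×2
mmSsNnbb gametes: mSNb×4, mSnb×4, msNb×4, msnb×4
MmssNnBb×mmSsNnbb grid (16·16=256): MmSsNNBb=8 MmSsNNbb=8 MmSsNnBb=16 MmSsNnbb=16 MmSsnnBb=8 MmSsnnbb=8 MmssNNBb=8 MmssNNbb=8 MmssNnBb=16 MmssNnbb=16 MmssnnBb=8 Mmssnnbb=8 mmSsNNBb=8 mmSsNNbb=8 mmSsNnBb=16 mmSsNnbb=16 mmSsnnBb=8 mmSsnnbb=8 mmssNNBb=8 mmssNNbb=8 mmssNnBb=16 mmssNnbb=16 mmssnnBb=8 mmssnnbb=8
M_ S_ nn bb hits 8/256; gcd=8; 8÷8/256÷8 = 1/32

P(M_ S_ nn bb) = 1/32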